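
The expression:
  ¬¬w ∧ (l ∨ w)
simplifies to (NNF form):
w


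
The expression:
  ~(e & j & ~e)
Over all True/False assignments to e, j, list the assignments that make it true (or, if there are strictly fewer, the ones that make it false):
is always true.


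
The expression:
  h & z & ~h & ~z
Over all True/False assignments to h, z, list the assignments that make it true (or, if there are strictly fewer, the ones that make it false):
is never true.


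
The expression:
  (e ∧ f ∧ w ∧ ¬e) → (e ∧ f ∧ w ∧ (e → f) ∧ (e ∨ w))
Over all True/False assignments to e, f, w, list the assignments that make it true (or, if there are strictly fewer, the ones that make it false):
is always true.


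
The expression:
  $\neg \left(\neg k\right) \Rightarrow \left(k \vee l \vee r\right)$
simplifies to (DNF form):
$\text{True}$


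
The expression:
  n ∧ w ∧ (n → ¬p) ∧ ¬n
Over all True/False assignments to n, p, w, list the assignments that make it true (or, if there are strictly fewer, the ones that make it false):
is never true.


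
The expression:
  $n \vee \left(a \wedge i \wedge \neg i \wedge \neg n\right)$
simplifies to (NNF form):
$n$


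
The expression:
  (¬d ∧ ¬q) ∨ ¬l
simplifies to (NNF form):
(¬d ∧ ¬q) ∨ ¬l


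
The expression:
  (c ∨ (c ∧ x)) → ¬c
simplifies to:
¬c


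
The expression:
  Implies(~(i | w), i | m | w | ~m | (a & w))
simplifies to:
True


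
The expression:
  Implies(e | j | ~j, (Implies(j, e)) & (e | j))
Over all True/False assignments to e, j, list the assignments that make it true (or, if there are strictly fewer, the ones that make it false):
is true only for:
  e=True, j=False;
  e=True, j=True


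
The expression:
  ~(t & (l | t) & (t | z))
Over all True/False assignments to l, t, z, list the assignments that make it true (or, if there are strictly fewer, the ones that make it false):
is true only for:
  l=False, t=False, z=False;
  l=False, t=False, z=True;
  l=True, t=False, z=False;
  l=True, t=False, z=True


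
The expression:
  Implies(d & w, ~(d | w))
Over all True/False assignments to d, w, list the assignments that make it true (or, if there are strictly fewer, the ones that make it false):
is false only for:
  d=True, w=True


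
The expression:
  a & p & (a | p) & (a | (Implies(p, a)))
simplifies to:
a & p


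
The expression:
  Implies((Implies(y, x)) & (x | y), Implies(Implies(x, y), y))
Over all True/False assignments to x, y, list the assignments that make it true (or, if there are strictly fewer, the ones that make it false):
is always true.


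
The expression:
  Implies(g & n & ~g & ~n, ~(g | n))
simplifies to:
True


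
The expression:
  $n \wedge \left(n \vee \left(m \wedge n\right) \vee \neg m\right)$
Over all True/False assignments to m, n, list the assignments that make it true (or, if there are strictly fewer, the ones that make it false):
is true only for:
  m=False, n=True;
  m=True, n=True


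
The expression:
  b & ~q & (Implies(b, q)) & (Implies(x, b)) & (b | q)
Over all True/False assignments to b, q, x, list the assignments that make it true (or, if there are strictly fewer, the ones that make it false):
is never true.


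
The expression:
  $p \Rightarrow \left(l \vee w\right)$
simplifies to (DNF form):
$l \vee w \vee \neg p$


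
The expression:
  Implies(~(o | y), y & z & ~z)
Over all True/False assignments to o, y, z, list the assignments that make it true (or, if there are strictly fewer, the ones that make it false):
is false only for:
  o=False, y=False, z=False;
  o=False, y=False, z=True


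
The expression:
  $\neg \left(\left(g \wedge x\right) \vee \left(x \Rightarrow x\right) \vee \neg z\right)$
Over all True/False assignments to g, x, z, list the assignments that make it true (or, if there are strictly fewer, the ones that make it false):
is never true.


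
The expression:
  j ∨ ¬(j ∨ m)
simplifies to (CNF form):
j ∨ ¬m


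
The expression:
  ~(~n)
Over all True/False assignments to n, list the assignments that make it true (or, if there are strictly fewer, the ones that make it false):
is true only for:
  n=True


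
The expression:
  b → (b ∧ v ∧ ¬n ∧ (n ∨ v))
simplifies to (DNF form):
(v ∧ ¬n) ∨ ¬b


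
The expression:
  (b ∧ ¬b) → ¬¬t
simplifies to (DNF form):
True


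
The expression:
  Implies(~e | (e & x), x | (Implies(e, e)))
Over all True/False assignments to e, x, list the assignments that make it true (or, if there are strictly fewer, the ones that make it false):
is always true.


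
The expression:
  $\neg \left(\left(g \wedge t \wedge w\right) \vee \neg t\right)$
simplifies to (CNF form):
$t \wedge \left(\neg g \vee \neg w\right)$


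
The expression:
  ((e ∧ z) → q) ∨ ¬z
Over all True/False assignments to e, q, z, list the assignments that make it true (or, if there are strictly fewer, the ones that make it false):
is false only for:
  e=True, q=False, z=True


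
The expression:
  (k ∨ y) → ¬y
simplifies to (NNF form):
¬y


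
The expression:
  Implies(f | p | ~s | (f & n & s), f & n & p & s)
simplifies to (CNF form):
s & (f | ~p) & (n | ~p) & (p | ~f)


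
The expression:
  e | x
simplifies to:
e | x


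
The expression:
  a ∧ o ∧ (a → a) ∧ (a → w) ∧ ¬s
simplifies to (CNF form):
a ∧ o ∧ w ∧ ¬s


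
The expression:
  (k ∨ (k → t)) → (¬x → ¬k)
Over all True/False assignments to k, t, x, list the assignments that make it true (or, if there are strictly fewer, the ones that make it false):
is false only for:
  k=True, t=False, x=False;
  k=True, t=True, x=False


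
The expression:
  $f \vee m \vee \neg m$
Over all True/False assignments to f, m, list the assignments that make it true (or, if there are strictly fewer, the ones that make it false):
is always true.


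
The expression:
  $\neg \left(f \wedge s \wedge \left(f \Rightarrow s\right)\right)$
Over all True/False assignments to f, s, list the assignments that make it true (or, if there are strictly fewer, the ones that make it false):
is false only for:
  f=True, s=True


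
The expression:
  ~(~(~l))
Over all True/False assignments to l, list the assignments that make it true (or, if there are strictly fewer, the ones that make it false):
is true only for:
  l=False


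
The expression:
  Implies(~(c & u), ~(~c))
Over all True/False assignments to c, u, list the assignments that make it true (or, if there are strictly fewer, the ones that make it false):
is true only for:
  c=True, u=False;
  c=True, u=True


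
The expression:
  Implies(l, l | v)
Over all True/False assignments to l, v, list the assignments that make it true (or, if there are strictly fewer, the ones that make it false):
is always true.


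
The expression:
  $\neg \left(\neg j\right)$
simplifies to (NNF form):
$j$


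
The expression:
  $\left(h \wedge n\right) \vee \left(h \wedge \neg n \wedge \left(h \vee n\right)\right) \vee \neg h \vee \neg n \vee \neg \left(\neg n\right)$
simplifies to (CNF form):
$\text{True}$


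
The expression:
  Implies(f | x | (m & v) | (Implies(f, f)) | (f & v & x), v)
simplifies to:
v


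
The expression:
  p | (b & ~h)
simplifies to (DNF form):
p | (b & ~h)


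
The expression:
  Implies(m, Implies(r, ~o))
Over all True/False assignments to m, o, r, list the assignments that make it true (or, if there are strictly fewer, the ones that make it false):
is false only for:
  m=True, o=True, r=True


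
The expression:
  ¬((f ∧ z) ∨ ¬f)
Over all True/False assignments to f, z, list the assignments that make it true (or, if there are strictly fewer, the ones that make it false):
is true only for:
  f=True, z=False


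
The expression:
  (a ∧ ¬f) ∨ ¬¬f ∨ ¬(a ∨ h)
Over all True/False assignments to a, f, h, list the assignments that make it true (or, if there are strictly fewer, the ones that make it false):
is false only for:
  a=False, f=False, h=True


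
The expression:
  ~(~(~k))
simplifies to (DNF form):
~k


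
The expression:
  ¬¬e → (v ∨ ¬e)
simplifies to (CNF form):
v ∨ ¬e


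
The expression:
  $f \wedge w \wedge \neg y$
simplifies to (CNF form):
$f \wedge w \wedge \neg y$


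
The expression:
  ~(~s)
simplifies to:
s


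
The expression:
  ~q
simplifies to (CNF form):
~q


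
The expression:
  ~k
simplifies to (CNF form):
~k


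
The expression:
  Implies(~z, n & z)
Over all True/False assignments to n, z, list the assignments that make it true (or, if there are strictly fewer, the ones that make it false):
is true only for:
  n=False, z=True;
  n=True, z=True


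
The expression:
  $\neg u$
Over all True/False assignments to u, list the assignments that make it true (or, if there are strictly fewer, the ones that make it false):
is true only for:
  u=False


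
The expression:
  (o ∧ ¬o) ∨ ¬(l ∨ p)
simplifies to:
¬l ∧ ¬p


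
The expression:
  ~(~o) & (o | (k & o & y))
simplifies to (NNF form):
o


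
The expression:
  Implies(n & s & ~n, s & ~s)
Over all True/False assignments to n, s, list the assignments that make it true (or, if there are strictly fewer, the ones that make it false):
is always true.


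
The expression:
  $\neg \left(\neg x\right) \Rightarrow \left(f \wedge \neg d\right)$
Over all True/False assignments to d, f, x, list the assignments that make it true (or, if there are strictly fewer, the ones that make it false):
is false only for:
  d=False, f=False, x=True;
  d=True, f=False, x=True;
  d=True, f=True, x=True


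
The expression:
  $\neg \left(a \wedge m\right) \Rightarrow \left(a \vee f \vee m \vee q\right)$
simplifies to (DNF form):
$a \vee f \vee m \vee q$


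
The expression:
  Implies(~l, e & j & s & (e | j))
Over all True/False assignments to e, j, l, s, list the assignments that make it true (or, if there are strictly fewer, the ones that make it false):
is false only for:
  e=False, j=False, l=False, s=False;
  e=False, j=False, l=False, s=True;
  e=False, j=True, l=False, s=False;
  e=False, j=True, l=False, s=True;
  e=True, j=False, l=False, s=False;
  e=True, j=False, l=False, s=True;
  e=True, j=True, l=False, s=False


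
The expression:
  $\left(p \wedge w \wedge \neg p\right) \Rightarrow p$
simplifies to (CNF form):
$\text{True}$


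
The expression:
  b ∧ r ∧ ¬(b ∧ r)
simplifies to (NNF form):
False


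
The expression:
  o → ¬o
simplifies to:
¬o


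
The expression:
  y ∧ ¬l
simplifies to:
y ∧ ¬l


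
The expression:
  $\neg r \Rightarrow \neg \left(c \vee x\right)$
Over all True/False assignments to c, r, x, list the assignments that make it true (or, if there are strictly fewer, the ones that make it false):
is false only for:
  c=False, r=False, x=True;
  c=True, r=False, x=False;
  c=True, r=False, x=True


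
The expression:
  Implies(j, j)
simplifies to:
True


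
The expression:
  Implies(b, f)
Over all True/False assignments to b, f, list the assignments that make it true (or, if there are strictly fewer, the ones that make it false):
is false only for:
  b=True, f=False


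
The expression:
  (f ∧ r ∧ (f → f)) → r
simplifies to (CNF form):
True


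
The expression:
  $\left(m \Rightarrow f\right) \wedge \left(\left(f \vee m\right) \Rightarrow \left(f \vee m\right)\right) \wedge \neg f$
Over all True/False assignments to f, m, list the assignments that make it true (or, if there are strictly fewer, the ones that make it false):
is true only for:
  f=False, m=False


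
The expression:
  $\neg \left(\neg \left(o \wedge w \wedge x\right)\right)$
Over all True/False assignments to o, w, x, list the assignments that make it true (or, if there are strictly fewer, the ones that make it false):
is true only for:
  o=True, w=True, x=True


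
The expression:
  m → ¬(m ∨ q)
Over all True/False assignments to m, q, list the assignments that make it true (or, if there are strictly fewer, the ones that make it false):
is true only for:
  m=False, q=False;
  m=False, q=True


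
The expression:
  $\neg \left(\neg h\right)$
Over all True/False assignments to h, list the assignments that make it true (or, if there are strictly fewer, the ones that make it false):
is true only for:
  h=True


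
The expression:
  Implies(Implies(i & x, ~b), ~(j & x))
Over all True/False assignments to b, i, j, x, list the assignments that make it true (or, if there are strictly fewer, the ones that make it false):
is false only for:
  b=False, i=False, j=True, x=True;
  b=False, i=True, j=True, x=True;
  b=True, i=False, j=True, x=True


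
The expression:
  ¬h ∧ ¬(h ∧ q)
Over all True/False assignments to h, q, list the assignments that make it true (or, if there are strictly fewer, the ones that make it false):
is true only for:
  h=False, q=False;
  h=False, q=True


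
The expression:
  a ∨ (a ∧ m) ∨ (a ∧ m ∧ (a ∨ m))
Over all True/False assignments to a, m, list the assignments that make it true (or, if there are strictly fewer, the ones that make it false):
is true only for:
  a=True, m=False;
  a=True, m=True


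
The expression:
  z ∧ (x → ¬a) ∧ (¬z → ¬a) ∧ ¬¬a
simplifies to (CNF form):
a ∧ z ∧ ¬x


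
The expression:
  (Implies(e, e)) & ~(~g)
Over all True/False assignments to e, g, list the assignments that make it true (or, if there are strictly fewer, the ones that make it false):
is true only for:
  e=False, g=True;
  e=True, g=True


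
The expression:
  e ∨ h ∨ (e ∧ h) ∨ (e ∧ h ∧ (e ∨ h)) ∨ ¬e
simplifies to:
True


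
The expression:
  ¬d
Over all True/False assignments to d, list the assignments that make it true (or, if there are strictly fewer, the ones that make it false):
is true only for:
  d=False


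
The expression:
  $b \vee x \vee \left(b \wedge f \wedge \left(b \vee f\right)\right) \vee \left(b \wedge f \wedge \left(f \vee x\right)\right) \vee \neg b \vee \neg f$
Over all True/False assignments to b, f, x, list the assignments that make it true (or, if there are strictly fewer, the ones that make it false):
is always true.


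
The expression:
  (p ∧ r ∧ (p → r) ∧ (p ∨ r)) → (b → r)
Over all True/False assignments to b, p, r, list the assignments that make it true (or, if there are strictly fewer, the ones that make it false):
is always true.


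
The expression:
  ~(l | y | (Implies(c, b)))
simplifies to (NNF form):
c & ~b & ~l & ~y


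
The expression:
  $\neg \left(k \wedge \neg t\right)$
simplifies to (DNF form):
$t \vee \neg k$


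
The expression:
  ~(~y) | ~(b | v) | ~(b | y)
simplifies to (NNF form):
y | ~b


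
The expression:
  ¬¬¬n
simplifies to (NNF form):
¬n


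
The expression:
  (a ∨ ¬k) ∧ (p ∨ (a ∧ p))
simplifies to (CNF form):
p ∧ (a ∨ ¬k)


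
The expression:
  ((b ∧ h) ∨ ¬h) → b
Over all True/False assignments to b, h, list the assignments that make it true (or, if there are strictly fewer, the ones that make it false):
is false only for:
  b=False, h=False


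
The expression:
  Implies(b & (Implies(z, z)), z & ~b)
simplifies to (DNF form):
~b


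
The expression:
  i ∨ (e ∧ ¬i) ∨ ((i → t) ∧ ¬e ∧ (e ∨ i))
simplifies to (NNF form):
e ∨ i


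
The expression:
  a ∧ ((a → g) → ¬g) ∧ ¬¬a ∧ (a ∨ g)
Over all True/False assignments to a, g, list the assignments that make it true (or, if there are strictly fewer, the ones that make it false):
is true only for:
  a=True, g=False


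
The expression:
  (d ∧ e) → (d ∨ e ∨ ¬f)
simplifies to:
True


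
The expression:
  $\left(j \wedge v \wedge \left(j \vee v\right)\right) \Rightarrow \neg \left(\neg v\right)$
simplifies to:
$\text{True}$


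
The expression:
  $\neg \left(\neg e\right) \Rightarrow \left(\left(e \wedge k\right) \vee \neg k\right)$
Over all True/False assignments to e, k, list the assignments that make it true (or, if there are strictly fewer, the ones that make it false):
is always true.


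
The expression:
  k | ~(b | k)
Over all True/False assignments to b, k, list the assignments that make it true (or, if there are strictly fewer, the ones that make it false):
is false only for:
  b=True, k=False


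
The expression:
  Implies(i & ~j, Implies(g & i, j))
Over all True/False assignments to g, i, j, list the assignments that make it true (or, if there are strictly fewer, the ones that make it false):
is false only for:
  g=True, i=True, j=False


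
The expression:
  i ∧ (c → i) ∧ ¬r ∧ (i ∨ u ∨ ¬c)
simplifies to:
i ∧ ¬r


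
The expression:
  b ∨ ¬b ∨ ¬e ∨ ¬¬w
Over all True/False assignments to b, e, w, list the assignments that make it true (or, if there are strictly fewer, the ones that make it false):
is always true.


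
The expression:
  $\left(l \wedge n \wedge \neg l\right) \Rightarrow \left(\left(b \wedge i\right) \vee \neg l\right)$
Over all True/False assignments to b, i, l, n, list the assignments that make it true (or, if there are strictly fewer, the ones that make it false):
is always true.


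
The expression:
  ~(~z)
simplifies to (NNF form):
z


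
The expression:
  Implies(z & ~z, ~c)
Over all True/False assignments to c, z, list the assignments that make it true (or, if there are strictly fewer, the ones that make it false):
is always true.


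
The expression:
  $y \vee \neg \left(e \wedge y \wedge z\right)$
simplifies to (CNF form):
$\text{True}$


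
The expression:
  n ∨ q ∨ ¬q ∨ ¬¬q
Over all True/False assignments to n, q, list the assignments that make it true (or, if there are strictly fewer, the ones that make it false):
is always true.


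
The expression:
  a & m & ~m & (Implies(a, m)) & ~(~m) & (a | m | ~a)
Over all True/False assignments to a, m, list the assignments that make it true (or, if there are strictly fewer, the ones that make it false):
is never true.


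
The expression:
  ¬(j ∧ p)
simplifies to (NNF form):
¬j ∨ ¬p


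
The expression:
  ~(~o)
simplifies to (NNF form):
o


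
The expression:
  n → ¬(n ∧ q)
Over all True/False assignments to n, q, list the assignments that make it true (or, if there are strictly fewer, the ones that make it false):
is false only for:
  n=True, q=True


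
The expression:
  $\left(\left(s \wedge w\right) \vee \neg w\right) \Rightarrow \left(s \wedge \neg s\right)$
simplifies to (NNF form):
$w \wedge \neg s$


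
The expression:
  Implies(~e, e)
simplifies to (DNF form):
e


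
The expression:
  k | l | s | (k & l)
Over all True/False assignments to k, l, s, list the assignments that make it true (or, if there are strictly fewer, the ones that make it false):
is false only for:
  k=False, l=False, s=False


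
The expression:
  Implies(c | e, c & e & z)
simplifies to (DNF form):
(c & e & z) | (~c & ~e)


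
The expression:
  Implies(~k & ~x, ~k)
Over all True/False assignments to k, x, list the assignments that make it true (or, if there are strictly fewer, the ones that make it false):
is always true.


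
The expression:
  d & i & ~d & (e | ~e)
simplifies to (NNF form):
False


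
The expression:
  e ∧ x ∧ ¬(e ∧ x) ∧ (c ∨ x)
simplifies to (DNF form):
False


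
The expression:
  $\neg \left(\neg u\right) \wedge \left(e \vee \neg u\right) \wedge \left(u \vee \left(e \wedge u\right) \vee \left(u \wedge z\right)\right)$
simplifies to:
$e \wedge u$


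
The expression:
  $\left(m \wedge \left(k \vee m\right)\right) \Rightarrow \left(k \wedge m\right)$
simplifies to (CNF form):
$k \vee \neg m$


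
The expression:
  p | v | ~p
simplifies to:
True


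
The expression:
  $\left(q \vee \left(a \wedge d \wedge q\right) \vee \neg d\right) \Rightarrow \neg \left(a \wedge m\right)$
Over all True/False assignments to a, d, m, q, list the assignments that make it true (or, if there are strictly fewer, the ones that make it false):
is false only for:
  a=True, d=False, m=True, q=False;
  a=True, d=False, m=True, q=True;
  a=True, d=True, m=True, q=True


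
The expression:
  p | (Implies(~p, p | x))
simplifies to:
p | x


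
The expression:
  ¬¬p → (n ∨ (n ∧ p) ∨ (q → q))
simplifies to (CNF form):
True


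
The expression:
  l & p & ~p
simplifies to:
False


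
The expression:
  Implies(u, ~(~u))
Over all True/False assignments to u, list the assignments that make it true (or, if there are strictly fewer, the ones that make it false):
is always true.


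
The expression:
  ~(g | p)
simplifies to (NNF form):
~g & ~p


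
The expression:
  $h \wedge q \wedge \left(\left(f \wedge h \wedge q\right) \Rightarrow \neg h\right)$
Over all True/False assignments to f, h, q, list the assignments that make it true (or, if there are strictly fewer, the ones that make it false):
is true only for:
  f=False, h=True, q=True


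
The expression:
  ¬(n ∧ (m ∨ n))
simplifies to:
¬n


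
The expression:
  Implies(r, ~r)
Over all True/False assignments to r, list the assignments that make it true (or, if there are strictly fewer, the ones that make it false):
is true only for:
  r=False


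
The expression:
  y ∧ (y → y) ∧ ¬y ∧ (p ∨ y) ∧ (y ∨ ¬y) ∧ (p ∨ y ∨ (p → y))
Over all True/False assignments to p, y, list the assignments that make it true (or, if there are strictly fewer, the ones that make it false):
is never true.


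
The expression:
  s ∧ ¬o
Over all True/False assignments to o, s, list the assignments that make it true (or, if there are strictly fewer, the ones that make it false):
is true only for:
  o=False, s=True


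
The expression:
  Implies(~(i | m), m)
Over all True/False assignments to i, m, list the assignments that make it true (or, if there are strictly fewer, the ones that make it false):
is false only for:
  i=False, m=False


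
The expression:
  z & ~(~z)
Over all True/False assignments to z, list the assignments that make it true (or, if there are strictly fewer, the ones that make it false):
is true only for:
  z=True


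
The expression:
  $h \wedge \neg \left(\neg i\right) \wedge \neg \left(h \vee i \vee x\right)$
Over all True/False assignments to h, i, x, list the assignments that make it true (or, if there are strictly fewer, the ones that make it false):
is never true.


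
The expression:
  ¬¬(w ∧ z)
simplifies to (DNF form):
w ∧ z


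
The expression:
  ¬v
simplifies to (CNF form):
¬v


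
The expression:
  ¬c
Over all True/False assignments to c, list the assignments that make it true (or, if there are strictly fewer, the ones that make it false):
is true only for:
  c=False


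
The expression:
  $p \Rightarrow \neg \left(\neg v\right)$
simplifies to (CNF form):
$v \vee \neg p$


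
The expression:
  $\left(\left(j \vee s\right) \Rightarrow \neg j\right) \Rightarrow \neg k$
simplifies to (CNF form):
$j \vee \neg k$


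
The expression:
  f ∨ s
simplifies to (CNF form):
f ∨ s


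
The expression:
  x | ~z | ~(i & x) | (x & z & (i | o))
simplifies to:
True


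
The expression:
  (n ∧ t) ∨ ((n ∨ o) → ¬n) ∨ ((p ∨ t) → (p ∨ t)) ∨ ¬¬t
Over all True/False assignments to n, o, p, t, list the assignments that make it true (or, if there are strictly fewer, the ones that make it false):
is always true.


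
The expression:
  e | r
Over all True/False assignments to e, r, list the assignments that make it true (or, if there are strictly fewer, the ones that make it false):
is false only for:
  e=False, r=False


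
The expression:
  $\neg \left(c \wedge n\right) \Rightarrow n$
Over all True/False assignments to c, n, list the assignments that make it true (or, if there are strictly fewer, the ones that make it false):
is true only for:
  c=False, n=True;
  c=True, n=True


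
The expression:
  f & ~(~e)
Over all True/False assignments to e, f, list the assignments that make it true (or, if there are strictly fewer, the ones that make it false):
is true only for:
  e=True, f=True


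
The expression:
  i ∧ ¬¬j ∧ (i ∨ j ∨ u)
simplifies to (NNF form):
i ∧ j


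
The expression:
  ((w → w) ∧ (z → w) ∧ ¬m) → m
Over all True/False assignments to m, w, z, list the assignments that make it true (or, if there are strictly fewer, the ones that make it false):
is false only for:
  m=False, w=False, z=False;
  m=False, w=True, z=False;
  m=False, w=True, z=True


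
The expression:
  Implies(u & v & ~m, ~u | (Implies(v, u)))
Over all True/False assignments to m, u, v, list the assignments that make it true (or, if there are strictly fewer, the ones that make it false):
is always true.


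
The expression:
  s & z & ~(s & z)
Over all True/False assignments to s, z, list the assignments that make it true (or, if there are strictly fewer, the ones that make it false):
is never true.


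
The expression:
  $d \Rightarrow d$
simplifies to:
$\text{True}$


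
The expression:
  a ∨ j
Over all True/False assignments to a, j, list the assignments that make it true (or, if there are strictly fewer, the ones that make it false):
is false only for:
  a=False, j=False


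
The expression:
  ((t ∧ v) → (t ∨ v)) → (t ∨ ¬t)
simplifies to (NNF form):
True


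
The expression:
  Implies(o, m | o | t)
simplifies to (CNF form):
True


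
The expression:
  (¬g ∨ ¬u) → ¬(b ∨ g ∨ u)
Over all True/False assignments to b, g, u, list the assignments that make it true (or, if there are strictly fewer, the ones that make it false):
is true only for:
  b=False, g=False, u=False;
  b=False, g=True, u=True;
  b=True, g=True, u=True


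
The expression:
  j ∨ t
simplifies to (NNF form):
j ∨ t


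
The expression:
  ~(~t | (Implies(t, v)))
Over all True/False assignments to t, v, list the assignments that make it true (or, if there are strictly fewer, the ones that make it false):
is true only for:
  t=True, v=False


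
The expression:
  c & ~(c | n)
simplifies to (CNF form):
False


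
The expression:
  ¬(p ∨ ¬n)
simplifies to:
n ∧ ¬p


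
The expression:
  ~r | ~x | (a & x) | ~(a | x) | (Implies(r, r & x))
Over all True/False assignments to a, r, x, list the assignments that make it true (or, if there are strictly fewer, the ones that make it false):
is always true.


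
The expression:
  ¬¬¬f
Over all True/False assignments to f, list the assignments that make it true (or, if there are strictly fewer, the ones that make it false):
is true only for:
  f=False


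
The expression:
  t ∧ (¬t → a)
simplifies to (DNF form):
t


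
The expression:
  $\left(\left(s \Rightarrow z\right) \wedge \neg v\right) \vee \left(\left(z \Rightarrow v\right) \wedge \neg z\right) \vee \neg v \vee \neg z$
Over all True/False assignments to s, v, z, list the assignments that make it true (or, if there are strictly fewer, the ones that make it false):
is false only for:
  s=False, v=True, z=True;
  s=True, v=True, z=True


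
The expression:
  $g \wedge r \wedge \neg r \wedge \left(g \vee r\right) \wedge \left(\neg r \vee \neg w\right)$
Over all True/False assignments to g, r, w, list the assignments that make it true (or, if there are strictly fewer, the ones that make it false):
is never true.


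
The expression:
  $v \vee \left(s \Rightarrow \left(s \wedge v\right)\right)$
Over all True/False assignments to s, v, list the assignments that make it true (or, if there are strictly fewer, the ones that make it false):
is false only for:
  s=True, v=False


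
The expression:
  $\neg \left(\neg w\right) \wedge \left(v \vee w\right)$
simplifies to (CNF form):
$w$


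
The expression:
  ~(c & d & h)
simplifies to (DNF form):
~c | ~d | ~h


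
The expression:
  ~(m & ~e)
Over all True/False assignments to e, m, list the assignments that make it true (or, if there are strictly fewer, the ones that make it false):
is false only for:
  e=False, m=True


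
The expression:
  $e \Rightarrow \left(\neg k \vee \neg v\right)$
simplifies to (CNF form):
$\neg e \vee \neg k \vee \neg v$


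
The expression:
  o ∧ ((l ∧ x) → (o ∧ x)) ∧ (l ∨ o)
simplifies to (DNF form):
o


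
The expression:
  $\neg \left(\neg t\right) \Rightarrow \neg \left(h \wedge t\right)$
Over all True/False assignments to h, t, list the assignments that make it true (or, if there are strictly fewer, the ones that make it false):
is false only for:
  h=True, t=True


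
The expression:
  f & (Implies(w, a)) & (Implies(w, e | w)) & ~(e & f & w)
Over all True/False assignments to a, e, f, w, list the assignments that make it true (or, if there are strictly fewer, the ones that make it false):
is true only for:
  a=False, e=False, f=True, w=False;
  a=False, e=True, f=True, w=False;
  a=True, e=False, f=True, w=False;
  a=True, e=False, f=True, w=True;
  a=True, e=True, f=True, w=False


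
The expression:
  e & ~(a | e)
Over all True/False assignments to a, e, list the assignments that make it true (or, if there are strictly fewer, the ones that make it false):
is never true.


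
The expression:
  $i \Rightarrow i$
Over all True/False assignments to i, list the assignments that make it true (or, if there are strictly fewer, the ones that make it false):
is always true.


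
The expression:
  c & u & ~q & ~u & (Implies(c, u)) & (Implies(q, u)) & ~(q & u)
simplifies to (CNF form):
False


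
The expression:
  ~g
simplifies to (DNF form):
~g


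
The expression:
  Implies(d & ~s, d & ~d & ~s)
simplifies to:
s | ~d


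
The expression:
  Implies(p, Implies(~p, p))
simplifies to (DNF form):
True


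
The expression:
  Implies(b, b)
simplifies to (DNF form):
True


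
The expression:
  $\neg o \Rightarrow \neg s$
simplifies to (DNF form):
$o \vee \neg s$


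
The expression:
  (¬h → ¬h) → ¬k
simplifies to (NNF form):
¬k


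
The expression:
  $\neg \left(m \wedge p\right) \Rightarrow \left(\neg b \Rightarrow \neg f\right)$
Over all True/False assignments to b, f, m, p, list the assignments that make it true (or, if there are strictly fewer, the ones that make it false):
is false only for:
  b=False, f=True, m=False, p=False;
  b=False, f=True, m=False, p=True;
  b=False, f=True, m=True, p=False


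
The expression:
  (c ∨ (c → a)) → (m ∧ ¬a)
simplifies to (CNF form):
m ∧ ¬a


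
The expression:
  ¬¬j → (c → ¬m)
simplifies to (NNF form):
¬c ∨ ¬j ∨ ¬m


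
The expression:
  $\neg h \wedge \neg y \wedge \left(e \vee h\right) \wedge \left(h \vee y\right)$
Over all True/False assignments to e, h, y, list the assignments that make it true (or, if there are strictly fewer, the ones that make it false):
is never true.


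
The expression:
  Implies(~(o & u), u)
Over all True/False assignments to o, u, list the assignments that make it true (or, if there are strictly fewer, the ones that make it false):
is true only for:
  o=False, u=True;
  o=True, u=True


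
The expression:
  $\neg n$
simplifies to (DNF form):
$\neg n$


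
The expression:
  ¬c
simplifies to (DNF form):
¬c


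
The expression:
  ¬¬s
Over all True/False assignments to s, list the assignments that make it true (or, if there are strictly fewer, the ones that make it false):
is true only for:
  s=True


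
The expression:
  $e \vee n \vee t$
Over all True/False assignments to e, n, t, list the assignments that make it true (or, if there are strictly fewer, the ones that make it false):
is false only for:
  e=False, n=False, t=False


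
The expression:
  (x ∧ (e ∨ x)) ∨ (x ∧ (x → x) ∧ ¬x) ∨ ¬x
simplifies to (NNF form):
True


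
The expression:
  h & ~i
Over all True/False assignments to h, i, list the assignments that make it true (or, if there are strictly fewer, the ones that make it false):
is true only for:
  h=True, i=False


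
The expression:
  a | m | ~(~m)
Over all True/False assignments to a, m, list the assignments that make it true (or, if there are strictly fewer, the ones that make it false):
is false only for:
  a=False, m=False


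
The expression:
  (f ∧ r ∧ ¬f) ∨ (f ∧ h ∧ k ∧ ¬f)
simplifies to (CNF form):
False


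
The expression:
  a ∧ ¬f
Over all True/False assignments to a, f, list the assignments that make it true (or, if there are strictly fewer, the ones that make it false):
is true only for:
  a=True, f=False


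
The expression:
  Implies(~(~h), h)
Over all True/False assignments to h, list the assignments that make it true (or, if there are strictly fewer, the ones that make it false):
is always true.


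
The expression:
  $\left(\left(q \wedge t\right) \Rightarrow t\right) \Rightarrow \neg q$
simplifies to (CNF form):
$\neg q$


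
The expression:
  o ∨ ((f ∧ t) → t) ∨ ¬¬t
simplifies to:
True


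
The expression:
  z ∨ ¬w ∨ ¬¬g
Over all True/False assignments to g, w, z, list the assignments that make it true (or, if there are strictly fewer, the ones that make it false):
is false only for:
  g=False, w=True, z=False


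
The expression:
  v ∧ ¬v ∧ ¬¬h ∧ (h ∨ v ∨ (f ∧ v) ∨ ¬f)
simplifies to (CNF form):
False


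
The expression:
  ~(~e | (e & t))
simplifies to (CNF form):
e & ~t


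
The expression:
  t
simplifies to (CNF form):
t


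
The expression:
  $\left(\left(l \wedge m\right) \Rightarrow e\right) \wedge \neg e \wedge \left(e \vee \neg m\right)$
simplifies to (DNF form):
$\neg e \wedge \neg m$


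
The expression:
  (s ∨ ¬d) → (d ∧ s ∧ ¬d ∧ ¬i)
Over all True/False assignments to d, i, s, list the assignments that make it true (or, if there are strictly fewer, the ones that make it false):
is true only for:
  d=True, i=False, s=False;
  d=True, i=True, s=False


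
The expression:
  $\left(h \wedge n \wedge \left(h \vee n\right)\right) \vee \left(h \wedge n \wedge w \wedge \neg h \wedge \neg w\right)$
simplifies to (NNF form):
$h \wedge n$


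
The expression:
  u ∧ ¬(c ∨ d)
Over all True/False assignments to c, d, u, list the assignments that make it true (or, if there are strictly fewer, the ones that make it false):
is true only for:
  c=False, d=False, u=True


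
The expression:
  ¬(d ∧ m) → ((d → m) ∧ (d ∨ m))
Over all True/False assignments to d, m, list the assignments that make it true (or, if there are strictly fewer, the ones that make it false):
is true only for:
  d=False, m=True;
  d=True, m=True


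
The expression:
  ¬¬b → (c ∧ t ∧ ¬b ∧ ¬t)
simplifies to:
¬b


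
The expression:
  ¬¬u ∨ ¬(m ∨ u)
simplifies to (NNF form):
u ∨ ¬m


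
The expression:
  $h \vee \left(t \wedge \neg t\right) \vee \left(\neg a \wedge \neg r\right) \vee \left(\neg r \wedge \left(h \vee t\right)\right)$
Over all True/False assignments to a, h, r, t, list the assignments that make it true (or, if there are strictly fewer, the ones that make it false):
is false only for:
  a=False, h=False, r=True, t=False;
  a=False, h=False, r=True, t=True;
  a=True, h=False, r=False, t=False;
  a=True, h=False, r=True, t=False;
  a=True, h=False, r=True, t=True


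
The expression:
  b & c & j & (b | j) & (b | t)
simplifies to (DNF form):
b & c & j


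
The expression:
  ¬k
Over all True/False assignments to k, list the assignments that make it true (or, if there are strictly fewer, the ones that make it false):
is true only for:
  k=False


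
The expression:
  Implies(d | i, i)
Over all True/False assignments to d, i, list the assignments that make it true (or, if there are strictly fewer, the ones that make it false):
is false only for:
  d=True, i=False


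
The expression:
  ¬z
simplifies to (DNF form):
¬z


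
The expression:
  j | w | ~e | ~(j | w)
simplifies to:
True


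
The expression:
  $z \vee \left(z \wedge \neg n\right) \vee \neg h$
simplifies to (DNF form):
$z \vee \neg h$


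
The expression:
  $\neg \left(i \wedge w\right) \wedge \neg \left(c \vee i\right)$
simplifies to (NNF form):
$\neg c \wedge \neg i$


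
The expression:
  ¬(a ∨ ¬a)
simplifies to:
False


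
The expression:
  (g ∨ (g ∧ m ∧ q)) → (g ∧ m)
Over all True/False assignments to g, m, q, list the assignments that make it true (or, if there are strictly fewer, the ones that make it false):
is false only for:
  g=True, m=False, q=False;
  g=True, m=False, q=True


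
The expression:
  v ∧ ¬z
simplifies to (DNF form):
v ∧ ¬z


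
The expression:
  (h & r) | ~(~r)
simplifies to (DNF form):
r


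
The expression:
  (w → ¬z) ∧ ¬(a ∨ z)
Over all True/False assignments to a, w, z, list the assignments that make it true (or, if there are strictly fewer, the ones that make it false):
is true only for:
  a=False, w=False, z=False;
  a=False, w=True, z=False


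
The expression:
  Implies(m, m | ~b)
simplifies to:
True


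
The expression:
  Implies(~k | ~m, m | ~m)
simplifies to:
True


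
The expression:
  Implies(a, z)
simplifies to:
z | ~a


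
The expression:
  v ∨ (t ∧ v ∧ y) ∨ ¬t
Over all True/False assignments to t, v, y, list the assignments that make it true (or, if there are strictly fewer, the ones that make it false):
is false only for:
  t=True, v=False, y=False;
  t=True, v=False, y=True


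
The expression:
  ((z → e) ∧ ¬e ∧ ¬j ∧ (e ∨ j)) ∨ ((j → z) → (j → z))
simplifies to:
True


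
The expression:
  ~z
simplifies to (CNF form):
~z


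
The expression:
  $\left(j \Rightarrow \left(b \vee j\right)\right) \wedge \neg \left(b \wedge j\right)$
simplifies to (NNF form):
$\neg b \vee \neg j$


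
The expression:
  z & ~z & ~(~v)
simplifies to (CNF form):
False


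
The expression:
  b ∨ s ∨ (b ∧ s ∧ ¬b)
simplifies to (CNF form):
b ∨ s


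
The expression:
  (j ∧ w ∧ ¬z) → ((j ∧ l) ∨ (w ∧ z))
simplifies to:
l ∨ z ∨ ¬j ∨ ¬w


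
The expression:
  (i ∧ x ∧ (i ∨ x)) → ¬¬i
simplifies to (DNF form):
True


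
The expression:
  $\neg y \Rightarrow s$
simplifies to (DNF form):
$s \vee y$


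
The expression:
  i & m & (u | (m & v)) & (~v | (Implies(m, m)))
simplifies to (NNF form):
i & m & (u | v)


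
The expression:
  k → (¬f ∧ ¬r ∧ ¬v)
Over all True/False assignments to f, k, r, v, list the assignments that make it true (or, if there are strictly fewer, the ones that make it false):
is false only for:
  f=False, k=True, r=False, v=True;
  f=False, k=True, r=True, v=False;
  f=False, k=True, r=True, v=True;
  f=True, k=True, r=False, v=False;
  f=True, k=True, r=False, v=True;
  f=True, k=True, r=True, v=False;
  f=True, k=True, r=True, v=True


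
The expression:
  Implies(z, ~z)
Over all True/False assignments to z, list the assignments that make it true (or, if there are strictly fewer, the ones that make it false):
is true only for:
  z=False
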